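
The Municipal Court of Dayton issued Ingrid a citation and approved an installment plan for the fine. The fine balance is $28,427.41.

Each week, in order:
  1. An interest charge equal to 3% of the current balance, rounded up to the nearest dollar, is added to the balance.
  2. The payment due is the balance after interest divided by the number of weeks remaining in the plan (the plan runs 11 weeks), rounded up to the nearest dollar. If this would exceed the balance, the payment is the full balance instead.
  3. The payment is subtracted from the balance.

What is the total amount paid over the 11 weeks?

Week 1: $28,427.41 +$853.00 interest = $29,280.41; pay $2,662.00 → $26,618.41
Week 2: $26,618.41 +$799.00 interest = $27,417.41; pay $2,742.00 → $24,675.41
Week 3: $24,675.41 +$741.00 interest = $25,416.41; pay $2,825.00 → $22,591.41
Week 4: $22,591.41 +$678.00 interest = $23,269.41; pay $2,909.00 → $20,360.41
Week 5: $20,360.41 +$611.00 interest = $20,971.41; pay $2,996.00 → $17,975.41
Week 6: $17,975.41 +$540.00 interest = $18,515.41; pay $3,086.00 → $15,429.41
Week 7: $15,429.41 +$463.00 interest = $15,892.41; pay $3,179.00 → $12,713.41
Week 8: $12,713.41 +$382.00 interest = $13,095.41; pay $3,274.00 → $9,821.41
Week 9: $9,821.41 +$295.00 interest = $10,116.41; pay $3,373.00 → $6,743.41
Week 10: $6,743.41 +$203.00 interest = $6,946.41; pay $3,474.00 → $3,472.41
Week 11: $3,472.41 +$105.00 interest = $3,577.41; pay $3,577.41 → $0.00
Total paid: $34,097.41

$34,097.41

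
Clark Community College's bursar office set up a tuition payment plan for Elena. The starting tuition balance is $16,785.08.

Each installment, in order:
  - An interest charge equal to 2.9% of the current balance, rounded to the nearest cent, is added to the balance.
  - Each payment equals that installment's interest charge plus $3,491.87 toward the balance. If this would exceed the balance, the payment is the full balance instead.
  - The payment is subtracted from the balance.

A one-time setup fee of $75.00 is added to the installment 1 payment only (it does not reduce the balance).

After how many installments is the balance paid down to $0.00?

Installment 1: $16,785.08 +$486.77 interest = $17,271.85; pay $3,978.64 (+ $75.00 fee) → $13,293.21
Installment 2: $13,293.21 +$385.50 interest = $13,678.71; pay $3,877.37 → $9,801.34
Installment 3: $9,801.34 +$284.24 interest = $10,085.58; pay $3,776.11 → $6,309.47
Installment 4: $6,309.47 +$182.97 interest = $6,492.44; pay $3,674.84 → $2,817.60
Installment 5: $2,817.60 +$81.71 interest = $2,899.31; pay $2,899.31 → $0.00
Balance reaches $0.00 in installment 5.

5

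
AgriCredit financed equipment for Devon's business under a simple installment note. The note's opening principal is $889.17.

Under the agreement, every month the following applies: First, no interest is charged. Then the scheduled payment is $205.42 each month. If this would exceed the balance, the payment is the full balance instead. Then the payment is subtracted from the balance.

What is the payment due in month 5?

Month 1: opening $889.17; payment $205.42; balance $683.75
Month 2: opening $683.75; payment $205.42; balance $478.33
Month 3: opening $478.33; payment $205.42; balance $272.91
Month 4: opening $272.91; payment $205.42; balance $67.49
Month 5: opening $67.49; payment $67.49; balance $0.00

$67.49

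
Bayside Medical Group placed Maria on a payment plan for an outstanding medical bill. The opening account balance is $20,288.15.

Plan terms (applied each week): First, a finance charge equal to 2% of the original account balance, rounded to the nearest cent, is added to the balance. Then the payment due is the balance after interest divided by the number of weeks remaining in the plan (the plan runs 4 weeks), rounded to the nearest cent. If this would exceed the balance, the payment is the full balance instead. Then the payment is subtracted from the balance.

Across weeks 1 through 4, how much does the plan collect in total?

# | Opening | Interest | Payment | End bal
1 | $20,288.15 | $405.76 | $5,173.48 | $15,520.43
2 | $15,520.43 | $405.76 | $5,308.73 | $10,617.46
3 | $10,617.46 | $405.76 | $5,511.61 | $5,511.61
4 | $5,511.61 | $405.76 | $5,917.37 | $0.00
Total paid: $21,911.19

$21,911.19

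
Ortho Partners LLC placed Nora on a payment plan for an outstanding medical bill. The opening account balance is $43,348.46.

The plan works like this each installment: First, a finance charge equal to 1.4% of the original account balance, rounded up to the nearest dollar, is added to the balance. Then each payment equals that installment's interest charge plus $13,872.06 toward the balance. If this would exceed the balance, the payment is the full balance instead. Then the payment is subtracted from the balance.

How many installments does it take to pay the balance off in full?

Installment 1: $43,348.46 +$607.00 interest = $43,955.46; pay $14,479.06 → $29,476.40
Installment 2: $29,476.40 +$607.00 interest = $30,083.40; pay $14,479.06 → $15,604.34
Installment 3: $15,604.34 +$607.00 interest = $16,211.34; pay $14,479.06 → $1,732.28
Installment 4: $1,732.28 +$607.00 interest = $2,339.28; pay $2,339.28 → $0.00
Balance reaches $0.00 in installment 4.

4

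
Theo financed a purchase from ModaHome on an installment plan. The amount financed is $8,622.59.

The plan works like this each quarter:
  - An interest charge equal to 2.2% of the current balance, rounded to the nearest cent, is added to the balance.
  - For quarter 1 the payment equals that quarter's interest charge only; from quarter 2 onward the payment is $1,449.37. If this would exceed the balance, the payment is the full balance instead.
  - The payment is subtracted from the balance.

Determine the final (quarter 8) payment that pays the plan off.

Quarter 1: $8,622.59 +$189.70 interest = $8,812.29; pay $189.70 → $8,622.59
Quarter 2: $8,622.59 +$189.70 interest = $8,812.29; pay $1,449.37 → $7,362.92
Quarter 3: $7,362.92 +$161.98 interest = $7,524.90; pay $1,449.37 → $6,075.53
Quarter 4: $6,075.53 +$133.66 interest = $6,209.19; pay $1,449.37 → $4,759.82
Quarter 5: $4,759.82 +$104.72 interest = $4,864.54; pay $1,449.37 → $3,415.17
Quarter 6: $3,415.17 +$75.13 interest = $3,490.30; pay $1,449.37 → $2,040.93
Quarter 7: $2,040.93 +$44.90 interest = $2,085.83; pay $1,449.37 → $636.46
Quarter 8: $636.46 +$14.00 interest = $650.46; pay $650.46 → $0.00

$650.46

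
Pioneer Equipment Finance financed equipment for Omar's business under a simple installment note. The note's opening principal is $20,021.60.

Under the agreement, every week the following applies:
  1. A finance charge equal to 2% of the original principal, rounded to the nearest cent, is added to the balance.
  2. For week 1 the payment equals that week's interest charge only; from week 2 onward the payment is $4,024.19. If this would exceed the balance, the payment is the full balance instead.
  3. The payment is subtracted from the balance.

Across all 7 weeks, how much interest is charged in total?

$2,803.01

# | Opening | Interest | Payment | End bal
1 | $20,021.60 | $400.43 | $400.43 | $20,021.60
2 | $20,021.60 | $400.43 | $4,024.19 | $16,397.84
3 | $16,397.84 | $400.43 | $4,024.19 | $12,774.08
4 | $12,774.08 | $400.43 | $4,024.19 | $9,150.32
5 | $9,150.32 | $400.43 | $4,024.19 | $5,526.56
6 | $5,526.56 | $400.43 | $4,024.19 | $1,902.80
7 | $1,902.80 | $400.43 | $2,303.23 | $0.00
Total interest: $400.43 + $400.43 + $400.43 + $400.43 + $400.43 + $400.43 + $400.43 = $2,803.01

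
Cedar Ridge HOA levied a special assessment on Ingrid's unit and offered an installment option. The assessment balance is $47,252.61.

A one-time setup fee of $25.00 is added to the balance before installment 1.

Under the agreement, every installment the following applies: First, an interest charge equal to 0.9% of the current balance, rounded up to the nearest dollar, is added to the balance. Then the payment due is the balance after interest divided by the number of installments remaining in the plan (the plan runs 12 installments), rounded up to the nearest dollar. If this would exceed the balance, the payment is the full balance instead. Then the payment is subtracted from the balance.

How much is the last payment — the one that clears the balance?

# | Opening | Interest | Payment | End bal
1 | $47,277.61 | $426.00 | $3,976.00 | $43,727.61
2 | $43,727.61 | $394.00 | $4,012.00 | $40,109.61
3 | $40,109.61 | $361.00 | $4,048.00 | $36,422.61
4 | $36,422.61 | $328.00 | $4,084.00 | $32,666.61
5 | $32,666.61 | $294.00 | $4,121.00 | $28,839.61
6 | $28,839.61 | $260.00 | $4,158.00 | $24,941.61
7 | $24,941.61 | $225.00 | $4,195.00 | $20,971.61
8 | $20,971.61 | $189.00 | $4,233.00 | $16,927.61
9 | $16,927.61 | $153.00 | $4,271.00 | $12,809.61
10 | $12,809.61 | $116.00 | $4,309.00 | $8,616.61
11 | $8,616.61 | $78.00 | $4,348.00 | $4,346.61
12 | $4,346.61 | $40.00 | $4,386.61 | $0.00

$4,386.61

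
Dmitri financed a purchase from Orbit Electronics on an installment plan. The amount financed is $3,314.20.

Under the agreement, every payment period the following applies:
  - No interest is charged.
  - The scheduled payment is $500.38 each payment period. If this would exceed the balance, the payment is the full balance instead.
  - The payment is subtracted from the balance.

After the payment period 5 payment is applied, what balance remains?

$812.30

Payment period 1: opening $3,314.20; payment $500.38; balance $2,813.82
Payment period 2: opening $2,813.82; payment $500.38; balance $2,313.44
Payment period 3: opening $2,313.44; payment $500.38; balance $1,813.06
Payment period 4: opening $1,813.06; payment $500.38; balance $1,312.68
Payment period 5: opening $1,312.68; payment $500.38; balance $812.30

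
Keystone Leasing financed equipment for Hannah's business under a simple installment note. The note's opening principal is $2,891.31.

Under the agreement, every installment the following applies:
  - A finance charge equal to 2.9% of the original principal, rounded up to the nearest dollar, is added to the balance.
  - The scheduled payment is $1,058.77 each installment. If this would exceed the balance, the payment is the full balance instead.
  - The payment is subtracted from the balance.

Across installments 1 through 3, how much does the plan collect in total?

$3,143.31

# | Opening | Interest | Payment | End bal
1 | $2,891.31 | $84.00 | $1,058.77 | $1,916.54
2 | $1,916.54 | $84.00 | $1,058.77 | $941.77
3 | $941.77 | $84.00 | $1,025.77 | $0.00
Total paid: $3,143.31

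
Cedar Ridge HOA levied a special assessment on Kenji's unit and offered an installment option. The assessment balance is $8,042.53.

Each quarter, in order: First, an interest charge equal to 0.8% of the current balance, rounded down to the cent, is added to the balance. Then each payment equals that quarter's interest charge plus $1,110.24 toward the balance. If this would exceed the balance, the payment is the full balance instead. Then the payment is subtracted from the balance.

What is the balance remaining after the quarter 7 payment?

$270.85

Quarter 1: opening $8,042.53; interest $64.34 → $8,106.87; payment $1,174.58; balance $6,932.29
Quarter 2: opening $6,932.29; interest $55.45 → $6,987.74; payment $1,165.69; balance $5,822.05
Quarter 3: opening $5,822.05; interest $46.57 → $5,868.62; payment $1,156.81; balance $4,711.81
Quarter 4: opening $4,711.81; interest $37.69 → $4,749.50; payment $1,147.93; balance $3,601.57
Quarter 5: opening $3,601.57; interest $28.81 → $3,630.38; payment $1,139.05; balance $2,491.33
Quarter 6: opening $2,491.33; interest $19.93 → $2,511.26; payment $1,130.17; balance $1,381.09
Quarter 7: opening $1,381.09; interest $11.04 → $1,392.13; payment $1,121.28; balance $270.85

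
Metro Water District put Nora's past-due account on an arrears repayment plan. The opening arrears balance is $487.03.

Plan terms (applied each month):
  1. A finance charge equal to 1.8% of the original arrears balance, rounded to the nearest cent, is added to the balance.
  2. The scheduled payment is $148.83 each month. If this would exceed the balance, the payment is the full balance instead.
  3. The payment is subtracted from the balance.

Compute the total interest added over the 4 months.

$35.08

Month 1: $487.03 +$8.77 interest = $495.80; pay $148.83 → $346.97
Month 2: $346.97 +$8.77 interest = $355.74; pay $148.83 → $206.91
Month 3: $206.91 +$8.77 interest = $215.68; pay $148.83 → $66.85
Month 4: $66.85 +$8.77 interest = $75.62; pay $75.62 → $0.00
Total interest: $8.77 + $8.77 + $8.77 + $8.77 = $35.08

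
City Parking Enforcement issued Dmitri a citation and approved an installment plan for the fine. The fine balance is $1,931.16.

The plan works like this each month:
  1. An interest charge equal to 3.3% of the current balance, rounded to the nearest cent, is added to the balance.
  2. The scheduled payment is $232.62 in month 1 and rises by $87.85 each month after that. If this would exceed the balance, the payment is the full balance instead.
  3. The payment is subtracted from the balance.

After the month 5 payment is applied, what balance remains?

# | Opening | Interest | Payment | End bal
1 | $1,931.16 | $63.73 | $232.62 | $1,762.27
2 | $1,762.27 | $58.15 | $320.47 | $1,499.95
3 | $1,499.95 | $49.50 | $408.32 | $1,141.13
4 | $1,141.13 | $37.66 | $496.17 | $682.62
5 | $682.62 | $22.53 | $584.02 | $121.13

$121.13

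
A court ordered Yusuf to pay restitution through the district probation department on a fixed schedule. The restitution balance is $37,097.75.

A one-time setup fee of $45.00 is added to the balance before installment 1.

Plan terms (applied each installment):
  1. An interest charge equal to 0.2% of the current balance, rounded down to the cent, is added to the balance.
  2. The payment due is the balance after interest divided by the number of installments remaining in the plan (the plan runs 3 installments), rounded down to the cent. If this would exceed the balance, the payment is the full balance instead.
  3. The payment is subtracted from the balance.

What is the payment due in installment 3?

Installment 1: opening $37,142.75; interest $74.28 → $37,217.03; payment $12,405.67; balance $24,811.36
Installment 2: opening $24,811.36; interest $49.62 → $24,860.98; payment $12,430.49; balance $12,430.49
Installment 3: opening $12,430.49; interest $24.86 → $12,455.35; payment $12,455.35; balance $0.00

$12,455.35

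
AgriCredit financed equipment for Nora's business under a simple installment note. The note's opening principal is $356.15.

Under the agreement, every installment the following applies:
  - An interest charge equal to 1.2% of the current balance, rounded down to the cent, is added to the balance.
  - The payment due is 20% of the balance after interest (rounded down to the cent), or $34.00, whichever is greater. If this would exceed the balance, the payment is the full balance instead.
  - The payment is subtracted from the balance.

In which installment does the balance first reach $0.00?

9

Installment 1: $356.15 +$4.27 interest = $360.42; pay $72.08 → $288.34
Installment 2: $288.34 +$3.46 interest = $291.80; pay $58.36 → $233.44
Installment 3: $233.44 +$2.80 interest = $236.24; pay $47.24 → $189.00
Installment 4: $189.00 +$2.26 interest = $191.26; pay $38.25 → $153.01
Installment 5: $153.01 +$1.83 interest = $154.84; pay $34.00 → $120.84
Installment 6: $120.84 +$1.45 interest = $122.29; pay $34.00 → $88.29
Installment 7: $88.29 +$1.05 interest = $89.34; pay $34.00 → $55.34
Installment 8: $55.34 +$0.66 interest = $56.00; pay $34.00 → $22.00
Installment 9: $22.00 +$0.26 interest = $22.26; pay $22.26 → $0.00
Balance reaches $0.00 in installment 9.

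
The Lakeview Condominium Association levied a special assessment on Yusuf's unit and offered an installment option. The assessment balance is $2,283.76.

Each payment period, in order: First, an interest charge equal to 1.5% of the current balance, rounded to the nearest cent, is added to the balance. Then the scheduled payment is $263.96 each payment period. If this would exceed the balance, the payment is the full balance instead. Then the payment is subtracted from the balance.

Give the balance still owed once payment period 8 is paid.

$346.69

Payment period 1: $2,283.76 +$34.26 interest = $2,318.02; pay $263.96 → $2,054.06
Payment period 2: $2,054.06 +$30.81 interest = $2,084.87; pay $263.96 → $1,820.91
Payment period 3: $1,820.91 +$27.31 interest = $1,848.22; pay $263.96 → $1,584.26
Payment period 4: $1,584.26 +$23.76 interest = $1,608.02; pay $263.96 → $1,344.06
Payment period 5: $1,344.06 +$20.16 interest = $1,364.22; pay $263.96 → $1,100.26
Payment period 6: $1,100.26 +$16.50 interest = $1,116.76; pay $263.96 → $852.80
Payment period 7: $852.80 +$12.79 interest = $865.59; pay $263.96 → $601.63
Payment period 8: $601.63 +$9.02 interest = $610.65; pay $263.96 → $346.69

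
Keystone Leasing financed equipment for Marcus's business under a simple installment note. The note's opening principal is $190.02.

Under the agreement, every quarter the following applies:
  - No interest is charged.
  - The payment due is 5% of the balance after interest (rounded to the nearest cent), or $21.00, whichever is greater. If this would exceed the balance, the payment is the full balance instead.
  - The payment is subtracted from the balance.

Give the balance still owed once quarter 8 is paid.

$22.02

Quarter 1: opening $190.02; payment $21.00; balance $169.02
Quarter 2: opening $169.02; payment $21.00; balance $148.02
Quarter 3: opening $148.02; payment $21.00; balance $127.02
Quarter 4: opening $127.02; payment $21.00; balance $106.02
Quarter 5: opening $106.02; payment $21.00; balance $85.02
Quarter 6: opening $85.02; payment $21.00; balance $64.02
Quarter 7: opening $64.02; payment $21.00; balance $43.02
Quarter 8: opening $43.02; payment $21.00; balance $22.02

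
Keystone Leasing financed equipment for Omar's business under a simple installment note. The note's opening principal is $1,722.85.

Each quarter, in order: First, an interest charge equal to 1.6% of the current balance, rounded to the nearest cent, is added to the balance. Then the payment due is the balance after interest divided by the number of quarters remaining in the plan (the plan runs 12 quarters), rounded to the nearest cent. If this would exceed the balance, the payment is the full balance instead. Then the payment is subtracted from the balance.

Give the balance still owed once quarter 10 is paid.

$336.54

Quarter 1: $1,722.85 +$27.57 interest = $1,750.42; pay $145.87 → $1,604.55
Quarter 2: $1,604.55 +$25.67 interest = $1,630.22; pay $148.20 → $1,482.02
Quarter 3: $1,482.02 +$23.71 interest = $1,505.73; pay $150.57 → $1,355.16
Quarter 4: $1,355.16 +$21.68 interest = $1,376.84; pay $152.98 → $1,223.86
Quarter 5: $1,223.86 +$19.58 interest = $1,243.44; pay $155.43 → $1,088.01
Quarter 6: $1,088.01 +$17.41 interest = $1,105.42; pay $157.92 → $947.50
Quarter 7: $947.50 +$15.16 interest = $962.66; pay $160.44 → $802.22
Quarter 8: $802.22 +$12.84 interest = $815.06; pay $163.01 → $652.05
Quarter 9: $652.05 +$10.43 interest = $662.48; pay $165.62 → $496.86
Quarter 10: $496.86 +$7.95 interest = $504.81; pay $168.27 → $336.54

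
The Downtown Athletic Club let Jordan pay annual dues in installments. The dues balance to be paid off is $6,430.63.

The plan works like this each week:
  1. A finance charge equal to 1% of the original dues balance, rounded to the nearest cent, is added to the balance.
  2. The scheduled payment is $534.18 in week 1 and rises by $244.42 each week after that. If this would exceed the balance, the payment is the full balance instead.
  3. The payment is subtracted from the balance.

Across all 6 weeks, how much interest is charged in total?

# | Opening | Interest | Payment | End bal
1 | $6,430.63 | $64.31 | $534.18 | $5,960.76
2 | $5,960.76 | $64.31 | $778.60 | $5,246.47
3 | $5,246.47 | $64.31 | $1,023.02 | $4,287.76
4 | $4,287.76 | $64.31 | $1,267.44 | $3,084.63
5 | $3,084.63 | $64.31 | $1,511.86 | $1,637.08
6 | $1,637.08 | $64.31 | $1,701.39 | $0.00
Total interest: $64.31 + $64.31 + $64.31 + $64.31 + $64.31 + $64.31 = $385.86

$385.86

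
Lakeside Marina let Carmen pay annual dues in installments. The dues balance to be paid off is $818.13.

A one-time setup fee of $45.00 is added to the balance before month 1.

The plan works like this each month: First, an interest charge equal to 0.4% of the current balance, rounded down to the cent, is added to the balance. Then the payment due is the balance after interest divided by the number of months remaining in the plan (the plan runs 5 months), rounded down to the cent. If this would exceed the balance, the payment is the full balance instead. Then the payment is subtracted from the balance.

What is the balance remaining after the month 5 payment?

Month 1: $863.13 +$3.45 interest = $866.58; pay $173.31 → $693.27
Month 2: $693.27 +$2.77 interest = $696.04; pay $174.01 → $522.03
Month 3: $522.03 +$2.08 interest = $524.11; pay $174.70 → $349.41
Month 4: $349.41 +$1.39 interest = $350.80; pay $175.40 → $175.40
Month 5: $175.40 +$0.70 interest = $176.10; pay $176.10 → $0.00

$0.00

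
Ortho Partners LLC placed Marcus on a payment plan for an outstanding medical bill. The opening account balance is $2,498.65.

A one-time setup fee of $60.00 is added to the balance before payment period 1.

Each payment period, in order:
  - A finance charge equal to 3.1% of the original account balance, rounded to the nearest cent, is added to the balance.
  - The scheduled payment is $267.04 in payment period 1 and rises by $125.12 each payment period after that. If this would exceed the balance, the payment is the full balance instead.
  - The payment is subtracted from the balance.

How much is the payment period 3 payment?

Payment period 1: $2,558.65 +$77.46 interest = $2,636.11; pay $267.04 → $2,369.07
Payment period 2: $2,369.07 +$77.46 interest = $2,446.53; pay $392.16 → $2,054.37
Payment period 3: $2,054.37 +$77.46 interest = $2,131.83; pay $517.28 → $1,614.55

$517.28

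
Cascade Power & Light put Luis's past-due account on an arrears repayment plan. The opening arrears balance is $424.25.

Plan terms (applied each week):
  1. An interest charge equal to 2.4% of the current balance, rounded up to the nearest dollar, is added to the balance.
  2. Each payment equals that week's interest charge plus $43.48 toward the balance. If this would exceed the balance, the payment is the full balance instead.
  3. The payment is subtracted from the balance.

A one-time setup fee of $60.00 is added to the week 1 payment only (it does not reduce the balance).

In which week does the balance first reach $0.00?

Week 1: opening $424.25; interest $11.00 → $435.25; payment $54.48 (+ $60.00 fee); balance $380.77
Week 2: opening $380.77; interest $10.00 → $390.77; payment $53.48; balance $337.29
Week 3: opening $337.29; interest $9.00 → $346.29; payment $52.48; balance $293.81
Week 4: opening $293.81; interest $8.00 → $301.81; payment $51.48; balance $250.33
Week 5: opening $250.33; interest $7.00 → $257.33; payment $50.48; balance $206.85
Week 6: opening $206.85; interest $5.00 → $211.85; payment $48.48; balance $163.37
Week 7: opening $163.37; interest $4.00 → $167.37; payment $47.48; balance $119.89
Week 8: opening $119.89; interest $3.00 → $122.89; payment $46.48; balance $76.41
Week 9: opening $76.41; interest $2.00 → $78.41; payment $45.48; balance $32.93
Week 10: opening $32.93; interest $1.00 → $33.93; payment $33.93; balance $0.00
Balance reaches $0.00 in week 10.

10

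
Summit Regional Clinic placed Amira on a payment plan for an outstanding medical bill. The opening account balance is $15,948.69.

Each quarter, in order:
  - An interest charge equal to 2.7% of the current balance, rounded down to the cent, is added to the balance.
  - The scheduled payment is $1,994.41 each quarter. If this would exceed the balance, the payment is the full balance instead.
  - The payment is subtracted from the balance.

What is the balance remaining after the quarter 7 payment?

$4,074.42

# | Opening | Interest | Payment | End bal
1 | $15,948.69 | $430.61 | $1,994.41 | $14,384.89
2 | $14,384.89 | $388.39 | $1,994.41 | $12,778.87
3 | $12,778.87 | $345.02 | $1,994.41 | $11,129.48
4 | $11,129.48 | $300.49 | $1,994.41 | $9,435.56
5 | $9,435.56 | $254.76 | $1,994.41 | $7,695.91
6 | $7,695.91 | $207.78 | $1,994.41 | $5,909.28
7 | $5,909.28 | $159.55 | $1,994.41 | $4,074.42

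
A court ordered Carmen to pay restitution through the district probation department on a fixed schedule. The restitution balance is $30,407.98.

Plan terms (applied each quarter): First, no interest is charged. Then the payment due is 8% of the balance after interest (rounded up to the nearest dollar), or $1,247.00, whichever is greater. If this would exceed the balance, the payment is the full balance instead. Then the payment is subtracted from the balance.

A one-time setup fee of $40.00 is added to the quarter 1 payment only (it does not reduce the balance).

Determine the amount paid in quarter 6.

Quarter 1: opening $30,407.98; payment $2,433.00 (+ $40.00 fee); balance $27,974.98
Quarter 2: opening $27,974.98; payment $2,238.00; balance $25,736.98
Quarter 3: opening $25,736.98; payment $2,059.00; balance $23,677.98
Quarter 4: opening $23,677.98; payment $1,895.00; balance $21,782.98
Quarter 5: opening $21,782.98; payment $1,743.00; balance $20,039.98
Quarter 6: opening $20,039.98; payment $1,604.00; balance $18,435.98

$1,604.00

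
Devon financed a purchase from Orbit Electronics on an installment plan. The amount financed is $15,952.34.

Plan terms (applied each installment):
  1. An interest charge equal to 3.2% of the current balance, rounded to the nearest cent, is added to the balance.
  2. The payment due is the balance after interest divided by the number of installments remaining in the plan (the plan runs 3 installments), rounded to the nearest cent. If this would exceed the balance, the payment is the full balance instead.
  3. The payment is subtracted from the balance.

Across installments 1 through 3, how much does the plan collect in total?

$16,995.24

# | Opening | Interest | Payment | End bal
1 | $15,952.34 | $510.47 | $5,487.60 | $10,975.21
2 | $10,975.21 | $351.21 | $5,663.21 | $5,663.21
3 | $5,663.21 | $181.22 | $5,844.43 | $0.00
Total paid: $16,995.24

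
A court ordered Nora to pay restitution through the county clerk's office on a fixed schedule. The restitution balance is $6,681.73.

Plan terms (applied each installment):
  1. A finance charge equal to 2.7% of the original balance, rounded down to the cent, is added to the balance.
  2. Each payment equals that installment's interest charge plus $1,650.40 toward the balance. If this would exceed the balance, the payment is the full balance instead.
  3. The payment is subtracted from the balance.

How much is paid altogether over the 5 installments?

Installment 1: opening $6,681.73; interest $180.40 → $6,862.13; payment $1,830.80; balance $5,031.33
Installment 2: opening $5,031.33; interest $180.40 → $5,211.73; payment $1,830.80; balance $3,380.93
Installment 3: opening $3,380.93; interest $180.40 → $3,561.33; payment $1,830.80; balance $1,730.53
Installment 4: opening $1,730.53; interest $180.40 → $1,910.93; payment $1,830.80; balance $80.13
Installment 5: opening $80.13; interest $180.40 → $260.53; payment $260.53; balance $0.00
Total paid: $7,583.73

$7,583.73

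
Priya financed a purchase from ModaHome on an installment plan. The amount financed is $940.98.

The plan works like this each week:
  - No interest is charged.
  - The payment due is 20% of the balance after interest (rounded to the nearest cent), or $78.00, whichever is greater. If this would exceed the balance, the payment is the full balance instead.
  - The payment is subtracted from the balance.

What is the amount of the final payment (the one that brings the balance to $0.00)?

# | Opening | Payment | End bal
1 | $940.98 | $188.20 | $752.78
2 | $752.78 | $150.56 | $602.22
3 | $602.22 | $120.44 | $481.78
4 | $481.78 | $96.36 | $385.42
5 | $385.42 | $78.00 | $307.42
6 | $307.42 | $78.00 | $229.42
7 | $229.42 | $78.00 | $151.42
8 | $151.42 | $78.00 | $73.42
9 | $73.42 | $73.42 | $0.00

$73.42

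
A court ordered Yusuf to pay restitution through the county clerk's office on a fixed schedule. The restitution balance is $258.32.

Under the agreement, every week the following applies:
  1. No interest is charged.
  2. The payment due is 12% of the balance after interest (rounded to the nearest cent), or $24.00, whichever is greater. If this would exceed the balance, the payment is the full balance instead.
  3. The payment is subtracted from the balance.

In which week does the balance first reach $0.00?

# | Opening | Payment | End bal
1 | $258.32 | $31.00 | $227.32
2 | $227.32 | $27.28 | $200.04
3 | $200.04 | $24.00 | $176.04
4 | $176.04 | $24.00 | $152.04
5 | $152.04 | $24.00 | $128.04
6 | $128.04 | $24.00 | $104.04
7 | $104.04 | $24.00 | $80.04
8 | $80.04 | $24.00 | $56.04
9 | $56.04 | $24.00 | $32.04
10 | $32.04 | $24.00 | $8.04
11 | $8.04 | $8.04 | $0.00
Balance reaches $0.00 in week 11.

11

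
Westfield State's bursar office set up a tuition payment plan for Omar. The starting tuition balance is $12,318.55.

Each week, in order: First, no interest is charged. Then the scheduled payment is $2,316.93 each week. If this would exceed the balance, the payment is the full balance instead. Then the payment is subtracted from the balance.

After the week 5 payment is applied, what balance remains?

$733.90

Week 1: $12,318.55 − $2,316.93 → $10,001.62
Week 2: $10,001.62 − $2,316.93 → $7,684.69
Week 3: $7,684.69 − $2,316.93 → $5,367.76
Week 4: $5,367.76 − $2,316.93 → $3,050.83
Week 5: $3,050.83 − $2,316.93 → $733.90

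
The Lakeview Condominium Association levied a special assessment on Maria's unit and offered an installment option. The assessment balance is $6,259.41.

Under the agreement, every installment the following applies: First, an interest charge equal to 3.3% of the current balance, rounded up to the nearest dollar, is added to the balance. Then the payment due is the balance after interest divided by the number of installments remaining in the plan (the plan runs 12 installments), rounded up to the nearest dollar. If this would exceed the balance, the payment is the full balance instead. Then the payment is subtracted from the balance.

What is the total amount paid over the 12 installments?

Installment 1: opening $6,259.41; interest $207.00 → $6,466.41; payment $539.00; balance $5,927.41
Installment 2: opening $5,927.41; interest $196.00 → $6,123.41; payment $557.00; balance $5,566.41
Installment 3: opening $5,566.41; interest $184.00 → $5,750.41; payment $576.00; balance $5,174.41
Installment 4: opening $5,174.41; interest $171.00 → $5,345.41; payment $594.00; balance $4,751.41
Installment 5: opening $4,751.41; interest $157.00 → $4,908.41; payment $614.00; balance $4,294.41
Installment 6: opening $4,294.41; interest $142.00 → $4,436.41; payment $634.00; balance $3,802.41
Installment 7: opening $3,802.41; interest $126.00 → $3,928.41; payment $655.00; balance $3,273.41
Installment 8: opening $3,273.41; interest $109.00 → $3,382.41; payment $677.00; balance $2,705.41
Installment 9: opening $2,705.41; interest $90.00 → $2,795.41; payment $699.00; balance $2,096.41
Installment 10: opening $2,096.41; interest $70.00 → $2,166.41; payment $723.00; balance $1,443.41
Installment 11: opening $1,443.41; interest $48.00 → $1,491.41; payment $746.00; balance $745.41
Installment 12: opening $745.41; interest $25.00 → $770.41; payment $770.41; balance $0.00
Total paid: $7,784.41

$7,784.41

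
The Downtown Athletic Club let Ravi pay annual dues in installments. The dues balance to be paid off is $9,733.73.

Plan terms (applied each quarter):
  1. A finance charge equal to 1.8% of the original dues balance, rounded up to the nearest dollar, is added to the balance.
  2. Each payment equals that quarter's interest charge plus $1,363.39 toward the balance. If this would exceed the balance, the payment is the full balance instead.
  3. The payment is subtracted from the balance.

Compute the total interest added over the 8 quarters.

$1,408.00

Quarter 1: opening $9,733.73; interest $176.00 → $9,909.73; payment $1,539.39; balance $8,370.34
Quarter 2: opening $8,370.34; interest $176.00 → $8,546.34; payment $1,539.39; balance $7,006.95
Quarter 3: opening $7,006.95; interest $176.00 → $7,182.95; payment $1,539.39; balance $5,643.56
Quarter 4: opening $5,643.56; interest $176.00 → $5,819.56; payment $1,539.39; balance $4,280.17
Quarter 5: opening $4,280.17; interest $176.00 → $4,456.17; payment $1,539.39; balance $2,916.78
Quarter 6: opening $2,916.78; interest $176.00 → $3,092.78; payment $1,539.39; balance $1,553.39
Quarter 7: opening $1,553.39; interest $176.00 → $1,729.39; payment $1,539.39; balance $190.00
Quarter 8: opening $190.00; interest $176.00 → $366.00; payment $366.00; balance $0.00
Total interest: $176.00 + $176.00 + $176.00 + $176.00 + $176.00 + $176.00 + $176.00 + $176.00 = $1,408.00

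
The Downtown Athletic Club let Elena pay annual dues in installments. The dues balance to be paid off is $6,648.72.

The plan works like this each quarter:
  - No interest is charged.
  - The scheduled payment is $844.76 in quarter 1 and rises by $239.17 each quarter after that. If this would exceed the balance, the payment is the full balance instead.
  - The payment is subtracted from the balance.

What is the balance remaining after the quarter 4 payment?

$1,834.66

# | Opening | Payment | End bal
1 | $6,648.72 | $844.76 | $5,803.96
2 | $5,803.96 | $1,083.93 | $4,720.03
3 | $4,720.03 | $1,323.10 | $3,396.93
4 | $3,396.93 | $1,562.27 | $1,834.66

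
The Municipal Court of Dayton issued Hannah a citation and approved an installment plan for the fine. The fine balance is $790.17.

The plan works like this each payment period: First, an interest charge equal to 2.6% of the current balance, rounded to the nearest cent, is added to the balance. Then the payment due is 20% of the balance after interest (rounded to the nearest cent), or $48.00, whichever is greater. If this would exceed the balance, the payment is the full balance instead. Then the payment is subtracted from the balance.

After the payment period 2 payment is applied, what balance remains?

$532.34

Payment period 1: $790.17 +$20.54 interest = $810.71; pay $162.14 → $648.57
Payment period 2: $648.57 +$16.86 interest = $665.43; pay $133.09 → $532.34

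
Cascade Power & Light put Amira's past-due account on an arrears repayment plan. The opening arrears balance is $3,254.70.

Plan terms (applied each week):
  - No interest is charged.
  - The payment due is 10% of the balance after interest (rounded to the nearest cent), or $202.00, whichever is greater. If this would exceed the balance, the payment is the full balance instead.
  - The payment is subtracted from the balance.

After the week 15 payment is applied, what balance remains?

Week 1: opening $3,254.70; payment $325.47; balance $2,929.23
Week 2: opening $2,929.23; payment $292.92; balance $2,636.31
Week 3: opening $2,636.31; payment $263.63; balance $2,372.68
Week 4: opening $2,372.68; payment $237.27; balance $2,135.41
Week 5: opening $2,135.41; payment $213.54; balance $1,921.87
Week 6: opening $1,921.87; payment $202.00; balance $1,719.87
Week 7: opening $1,719.87; payment $202.00; balance $1,517.87
Week 8: opening $1,517.87; payment $202.00; balance $1,315.87
Week 9: opening $1,315.87; payment $202.00; balance $1,113.87
Week 10: opening $1,113.87; payment $202.00; balance $911.87
Week 11: opening $911.87; payment $202.00; balance $709.87
Week 12: opening $709.87; payment $202.00; balance $507.87
Week 13: opening $507.87; payment $202.00; balance $305.87
Week 14: opening $305.87; payment $202.00; balance $103.87
Week 15: opening $103.87; payment $103.87; balance $0.00

$0.00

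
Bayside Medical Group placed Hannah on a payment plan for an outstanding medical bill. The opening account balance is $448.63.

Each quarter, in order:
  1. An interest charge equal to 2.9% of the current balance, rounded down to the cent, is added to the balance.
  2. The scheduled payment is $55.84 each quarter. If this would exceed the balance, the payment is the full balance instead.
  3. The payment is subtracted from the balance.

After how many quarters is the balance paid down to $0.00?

10

Quarter 1: $448.63 +$13.01 interest = $461.64; pay $55.84 → $405.80
Quarter 2: $405.80 +$11.76 interest = $417.56; pay $55.84 → $361.72
Quarter 3: $361.72 +$10.48 interest = $372.20; pay $55.84 → $316.36
Quarter 4: $316.36 +$9.17 interest = $325.53; pay $55.84 → $269.69
Quarter 5: $269.69 +$7.82 interest = $277.51; pay $55.84 → $221.67
Quarter 6: $221.67 +$6.42 interest = $228.09; pay $55.84 → $172.25
Quarter 7: $172.25 +$4.99 interest = $177.24; pay $55.84 → $121.40
Quarter 8: $121.40 +$3.52 interest = $124.92; pay $55.84 → $69.08
Quarter 9: $69.08 +$2.00 interest = $71.08; pay $55.84 → $15.24
Quarter 10: $15.24 +$0.44 interest = $15.68; pay $15.68 → $0.00
Balance reaches $0.00 in quarter 10.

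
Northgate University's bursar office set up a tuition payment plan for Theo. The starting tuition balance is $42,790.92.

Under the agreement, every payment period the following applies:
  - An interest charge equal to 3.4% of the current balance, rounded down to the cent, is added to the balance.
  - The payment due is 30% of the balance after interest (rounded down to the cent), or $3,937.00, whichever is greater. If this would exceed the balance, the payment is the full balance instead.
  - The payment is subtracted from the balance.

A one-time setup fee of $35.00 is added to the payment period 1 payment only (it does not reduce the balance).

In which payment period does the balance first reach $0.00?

8

Payment period 1: $42,790.92 +$1,454.89 interest = $44,245.81; pay $13,273.74 (+ $35.00 fee) → $30,972.07
Payment period 2: $30,972.07 +$1,053.05 interest = $32,025.12; pay $9,607.53 → $22,417.59
Payment period 3: $22,417.59 +$762.19 interest = $23,179.78; pay $6,953.93 → $16,225.85
Payment period 4: $16,225.85 +$551.67 interest = $16,777.52; pay $5,033.25 → $11,744.27
Payment period 5: $11,744.27 +$399.30 interest = $12,143.57; pay $3,937.00 → $8,206.57
Payment period 6: $8,206.57 +$279.02 interest = $8,485.59; pay $3,937.00 → $4,548.59
Payment period 7: $4,548.59 +$154.65 interest = $4,703.24; pay $3,937.00 → $766.24
Payment period 8: $766.24 +$26.05 interest = $792.29; pay $792.29 → $0.00
Balance reaches $0.00 in payment period 8.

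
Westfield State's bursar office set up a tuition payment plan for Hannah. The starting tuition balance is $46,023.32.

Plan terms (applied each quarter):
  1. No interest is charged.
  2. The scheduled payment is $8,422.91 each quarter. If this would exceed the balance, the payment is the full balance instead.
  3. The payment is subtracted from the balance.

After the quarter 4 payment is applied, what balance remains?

$12,331.68

Quarter 1: opening $46,023.32; payment $8,422.91; balance $37,600.41
Quarter 2: opening $37,600.41; payment $8,422.91; balance $29,177.50
Quarter 3: opening $29,177.50; payment $8,422.91; balance $20,754.59
Quarter 4: opening $20,754.59; payment $8,422.91; balance $12,331.68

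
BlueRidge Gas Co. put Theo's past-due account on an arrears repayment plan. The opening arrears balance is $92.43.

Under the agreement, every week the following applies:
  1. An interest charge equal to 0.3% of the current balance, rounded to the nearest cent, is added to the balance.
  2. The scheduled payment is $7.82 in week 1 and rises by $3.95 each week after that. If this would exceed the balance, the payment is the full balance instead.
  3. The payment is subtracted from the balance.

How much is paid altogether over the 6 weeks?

Week 1: $92.43 +$0.28 interest = $92.71; pay $7.82 → $84.89
Week 2: $84.89 +$0.25 interest = $85.14; pay $11.77 → $73.37
Week 3: $73.37 +$0.22 interest = $73.59; pay $15.72 → $57.87
Week 4: $57.87 +$0.17 interest = $58.04; pay $19.67 → $38.37
Week 5: $38.37 +$0.12 interest = $38.49; pay $23.62 → $14.87
Week 6: $14.87 +$0.04 interest = $14.91; pay $14.91 → $0.00
Total paid: $93.51

$93.51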